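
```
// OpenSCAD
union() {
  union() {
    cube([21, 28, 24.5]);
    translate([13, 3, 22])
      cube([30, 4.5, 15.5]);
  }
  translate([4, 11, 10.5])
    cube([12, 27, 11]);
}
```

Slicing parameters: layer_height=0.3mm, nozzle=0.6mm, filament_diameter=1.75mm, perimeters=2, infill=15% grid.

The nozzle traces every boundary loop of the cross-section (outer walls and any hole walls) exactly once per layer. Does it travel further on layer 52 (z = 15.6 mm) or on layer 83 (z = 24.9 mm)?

layer 52 (z = 15.6 mm)

Layer 52 (z = 15.6): the cube (footprint 21×28) is included at this height (perimeter 98.00 mm); the cube at (13, 3) is not intersected at this z (z outside [22, 37.5]); Combining (union): only the 21×28 cube is present, so the union is just that shape — boundary = 98.00 mm; the 12×27 cube at (4, 11) contributes its full rectangle (perimeter 78.00 mm); Taking the union: the regions partially overlap (shared area 204.00 mm²), so the edge portions inside another operand are dropped and the merged outline is re-measured after clipping — boundary = 118.00 mm. So its perimeter = 118.00 mm. Layer 83 (z = 24.9): the cube is absent (z outside [0, 24.5]); the cube at (13, 3) (footprint 30×4.5) is included at this height (perimeter 69.00 mm); Merging all regions: only the 30×4.5 cube at (13, 3) is present, so the union is just that shape — boundary = 69.00 mm; the cube at (4, 11) does not reach this height (z outside [10.5, 21.5]); Combining (union): only the result so far is present, so the union is just that shape — boundary = 69.00 mm. So its perimeter = 69.00 mm. Layer 52 is larger (118.00 vs 69.00 mm).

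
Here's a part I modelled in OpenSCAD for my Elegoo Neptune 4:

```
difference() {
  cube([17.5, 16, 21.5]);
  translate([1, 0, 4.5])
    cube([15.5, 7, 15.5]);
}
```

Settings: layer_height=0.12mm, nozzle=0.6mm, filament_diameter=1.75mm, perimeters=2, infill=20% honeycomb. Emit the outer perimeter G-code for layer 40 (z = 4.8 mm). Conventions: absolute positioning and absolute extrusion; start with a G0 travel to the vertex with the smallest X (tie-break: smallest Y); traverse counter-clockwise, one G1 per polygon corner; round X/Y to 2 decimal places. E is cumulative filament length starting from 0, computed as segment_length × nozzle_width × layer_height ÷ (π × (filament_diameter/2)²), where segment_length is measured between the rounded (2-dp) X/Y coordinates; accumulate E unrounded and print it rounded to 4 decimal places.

G0 X0.00 Y0.00 Z4.80
G1 X1.00 Y0.00 E0.0299
G1 X1.00 Y7.00 E0.2395
G1 X16.50 Y7.00 E0.7035
G1 X16.50 Y0.00 E0.9130
G1 X17.50 Y0.00 E0.9429
G1 X17.50 Y16.00 E1.4219
G1 X0.00 Y16.00 E1.9457
G1 X0.00 Y0.00 E2.4247

At z = 4.8 mm: the cube is present — its section is the full 17.5×16 rectangle; the 15.5×7 cube at (1, 0) contributes its full rectangle; After the difference (first − rest): starting from the 17.5×16 cube, the 15.5×7 cube at (1, 0) lies inside it touching the edge (removes its full 108.50 mm²) — 1 connected region. The outline is a single polygon with 8 vertices. Extrusion per mm of travel: 0.6 × 0.12 / (π × 0.875²) = 0.029934. Accumulating E over each segment gives final E = 2.4247.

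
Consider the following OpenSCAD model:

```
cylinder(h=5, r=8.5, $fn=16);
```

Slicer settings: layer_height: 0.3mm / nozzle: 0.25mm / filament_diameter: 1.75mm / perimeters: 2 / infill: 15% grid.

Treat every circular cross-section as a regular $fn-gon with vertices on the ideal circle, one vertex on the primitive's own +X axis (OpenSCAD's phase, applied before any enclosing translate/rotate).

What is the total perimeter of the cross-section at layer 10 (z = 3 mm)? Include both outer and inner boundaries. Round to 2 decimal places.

At z = 3 mm: the cylinder: section is a regular 16-gon, circumradius r=8.5 (perimeter = 2·16·8.500·sin(180°/16) = 53.06 mm). Overall, the cross-section is a single solid region. Total boundary length (outer) = 53.06 mm.

53.06 mm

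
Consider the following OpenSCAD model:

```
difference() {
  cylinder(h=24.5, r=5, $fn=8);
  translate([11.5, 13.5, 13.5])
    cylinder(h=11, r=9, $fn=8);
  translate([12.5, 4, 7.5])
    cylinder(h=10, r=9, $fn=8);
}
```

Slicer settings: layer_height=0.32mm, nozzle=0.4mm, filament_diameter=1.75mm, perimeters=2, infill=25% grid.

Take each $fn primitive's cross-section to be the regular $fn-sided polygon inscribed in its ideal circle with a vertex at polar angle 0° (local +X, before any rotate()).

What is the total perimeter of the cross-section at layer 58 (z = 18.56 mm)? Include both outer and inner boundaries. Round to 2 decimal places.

At z = 18.56 mm: the r=5 cylinder contributes a regular 8-gon of circumradius 5 (perimeter = 2·8·5.000·sin(180°/8) = 30.61 mm); the r=9 cylinder at (11.5, 13.5) gives a regular 8-gon of circumradius 9 (constant along its height) (perimeter = 2·8·9.000·sin(180°/8) = 55.11 mm); the cylinder at (12.5, 4) does not reach this height (z outside [7.5, 17.5]); Subtracting the remaining from the first: starting from the r=5 cylinder, the r=9 cylinder at (11.5, 13.5) misses the remaining region (no effect) — boundary = 30.61 mm. Overall, the cross-section is a single solid region. Total boundary length (outer) = 30.61 mm.

30.61 mm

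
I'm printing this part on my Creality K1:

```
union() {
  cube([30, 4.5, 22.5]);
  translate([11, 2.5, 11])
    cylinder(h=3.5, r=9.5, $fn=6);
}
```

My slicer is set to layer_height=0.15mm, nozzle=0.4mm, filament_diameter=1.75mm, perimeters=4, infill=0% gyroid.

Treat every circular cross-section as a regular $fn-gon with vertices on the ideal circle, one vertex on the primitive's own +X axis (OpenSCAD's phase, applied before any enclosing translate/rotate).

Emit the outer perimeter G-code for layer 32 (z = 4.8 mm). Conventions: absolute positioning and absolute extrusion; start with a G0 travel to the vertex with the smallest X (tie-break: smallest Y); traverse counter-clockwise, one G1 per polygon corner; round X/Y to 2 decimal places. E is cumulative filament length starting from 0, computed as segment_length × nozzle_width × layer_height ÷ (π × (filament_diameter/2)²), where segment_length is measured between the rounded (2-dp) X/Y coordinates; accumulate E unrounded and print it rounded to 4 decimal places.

At z = 4.8 mm: the cube is present — its section is the full 30×4.5 rectangle; the cylinder at (11, 2.5) does not reach this height (z outside [11, 14.5]); Taking the union: only the 30×4.5 cube is present, so the union is just that shape — 1 connected region. The outline is a single polygon with 4 vertices. Extrusion per mm of travel: 0.4 × 0.15 / (π × 0.875²) = 0.024945. Accumulating E over each segment gives final E = 1.7212.

G0 X0.00 Y0.00 Z4.80
G1 X30.00 Y0.00 E0.7484
G1 X30.00 Y4.50 E0.8606
G1 X0.00 Y4.50 E1.6090
G1 X0.00 Y0.00 E1.7212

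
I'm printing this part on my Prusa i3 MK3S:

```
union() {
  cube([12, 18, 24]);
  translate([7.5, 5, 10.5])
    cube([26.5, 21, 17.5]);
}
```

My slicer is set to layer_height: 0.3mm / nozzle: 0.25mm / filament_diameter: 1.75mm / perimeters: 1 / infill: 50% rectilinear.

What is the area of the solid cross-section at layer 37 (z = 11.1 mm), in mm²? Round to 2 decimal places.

At z = 11.1 mm: the cube (footprint 12×18) is included at this height (area 216.00 mm²); the cube at (7.5, 5) is present — its section is the full 26.5×21 rectangle (area 556.50 mm²); Combining (union): the regions partially overlap — summed areas 772.50 mm² minus the doubly-counted overlap 58.50 mm² gives 714.00 mm² — area = 714.00 mm². Overall, the cross-section is a single solid region. Net area = 714.00 mm².

714.00 mm²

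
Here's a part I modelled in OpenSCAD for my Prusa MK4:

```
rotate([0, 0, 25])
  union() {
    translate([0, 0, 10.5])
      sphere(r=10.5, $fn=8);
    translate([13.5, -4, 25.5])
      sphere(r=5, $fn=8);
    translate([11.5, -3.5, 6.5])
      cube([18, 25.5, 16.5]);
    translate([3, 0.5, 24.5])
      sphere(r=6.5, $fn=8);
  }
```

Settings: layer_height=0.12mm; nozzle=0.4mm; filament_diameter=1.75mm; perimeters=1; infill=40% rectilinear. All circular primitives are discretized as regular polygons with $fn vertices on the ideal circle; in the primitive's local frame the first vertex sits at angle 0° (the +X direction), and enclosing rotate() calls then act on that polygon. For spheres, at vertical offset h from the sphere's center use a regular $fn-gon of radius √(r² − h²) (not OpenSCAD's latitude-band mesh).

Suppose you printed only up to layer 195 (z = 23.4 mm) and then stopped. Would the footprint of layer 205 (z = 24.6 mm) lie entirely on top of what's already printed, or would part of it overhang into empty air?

Compare the two slices. At z = 23.4: the sphere is absent (|z−center|=12.900 > r=10.5); the r=5 sphere at (13.5, -4) slices to a regular 8-gon of circumradius 4.538 (√(r²−h²) with h=2.1 from center) (area = (8/2)·4.538²·sin(360°/8) = 58.24 mm²); the cube at (11.5, -3.5) is not intersected at this z (z outside [6.5, 23]); the r=6.5 sphere at (3, 0.5) contributes a regular 8-gon of circumradius √(6.5²−1.1²) = 6.406 (area = (8/2)·6.406²·sin(360°/8) = 116.08 mm²); Merging all regions: the 2 present regions are separate (no shared area or edge), so areas and boundary lengths simply add and each stays a separate island — area = 174.32 mm²; (rotated 25° about Z; rotation is an isometry so areas/perimeters/island counts are preserved). At z = 24.6: the sphere is absent (|z−center|=14.100 > r=10.5); the sphere at (13.5, -4): section is a regular 8-gon, circumradius = √(r²−h²) = √(5²−0.9²) = 4.918 (area = (8/2)·4.918²·sin(360°/8) = 68.42 mm²); the cube at (11.5, -3.5) does not reach this height (z outside [6.5, 23]); the sphere at (3, 0.5): section is a regular 8-gon, circumradius = √(r²−h²) = √(6.5²−0.1²) = 6.499 (area = (8/2)·6.499²·sin(360°/8) = 119.47 mm²); Combining (union): the 2 present regions are separate (no shared area or edge), so areas and boundary lengths simply add and each stays a separate island — area = 187.89 mm²; (rotated 25° about Z; rotation is an isometry so areas/perimeters/island counts are preserved). Checking containment: at z = 24.6 the cross-section extends beyond the z = 23.4 cross-section by about 13.58 mm².

part overhangs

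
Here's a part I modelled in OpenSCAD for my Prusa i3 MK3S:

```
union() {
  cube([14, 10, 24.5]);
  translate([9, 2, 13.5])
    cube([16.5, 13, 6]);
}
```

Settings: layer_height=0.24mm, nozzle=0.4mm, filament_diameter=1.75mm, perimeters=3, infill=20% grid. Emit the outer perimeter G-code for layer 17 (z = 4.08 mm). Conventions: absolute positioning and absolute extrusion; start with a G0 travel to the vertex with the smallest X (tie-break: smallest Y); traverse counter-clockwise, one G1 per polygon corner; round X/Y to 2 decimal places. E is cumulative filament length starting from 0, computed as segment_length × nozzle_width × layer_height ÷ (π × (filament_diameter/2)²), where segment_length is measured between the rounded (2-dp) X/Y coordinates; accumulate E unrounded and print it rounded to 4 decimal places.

G0 X0.00 Y0.00 Z4.08
G1 X14.00 Y0.00 E0.5588
G1 X14.00 Y10.00 E0.9579
G1 X0.00 Y10.00 E1.5167
G1 X0.00 Y0.00 E1.9158

At z = 4.08 mm: the cube (footprint 14×10) is included at this height; the cube at (9, 2) is absent (z outside [13.5, 19.5]); Taking the union: only the 14×10 cube is present, so the union is just that shape — 1 connected region. The outline is a single polygon with 4 vertices. Extrusion per mm of travel: 0.4 × 0.24 / (π × 0.875²) = 0.039912. Accumulating E over each segment gives final E = 1.9158.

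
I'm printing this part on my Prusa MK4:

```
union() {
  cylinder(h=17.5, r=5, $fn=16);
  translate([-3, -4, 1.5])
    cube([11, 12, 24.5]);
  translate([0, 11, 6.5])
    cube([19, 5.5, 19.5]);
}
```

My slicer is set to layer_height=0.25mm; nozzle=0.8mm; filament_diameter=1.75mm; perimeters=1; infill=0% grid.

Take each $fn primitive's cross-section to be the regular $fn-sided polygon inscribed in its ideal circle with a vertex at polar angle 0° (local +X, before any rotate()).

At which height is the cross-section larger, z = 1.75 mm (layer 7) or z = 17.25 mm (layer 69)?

Layer 7 (z = 1.75): the cylinder: section is a regular 16-gon, circumradius r=5 (area = (16/2)·5.000²·sin(360°/16) = 76.54 mm²); the 11×12 cube at (-3, -4) contributes its full rectangle (area 132.00 mm²); the cube at (0, 11) is absent (z outside [6.5, 26]); Merging all regions: the regions partially overlap — summed areas 208.54 mm² minus the doubly-counted overlap 62.25 mm² gives 146.29 mm² — area = 146.29 mm². So its area = 146.29 mm². Layer 69 (z = 17.25): the r=5 cylinder contributes a regular 16-gon of circumradius 5 (area = (16/2)·5.000²·sin(360°/16) = 76.54 mm²); the 11×12 cube at (-3, -4) contributes its full rectangle (area 132.00 mm²); the cube at (0, 11) is present — its section is the full 19×5.5 rectangle (area 104.50 mm²); Merging all regions: the regions partially overlap — summed areas 313.04 mm² minus the doubly-counted overlap 62.25 mm² gives 250.79 mm² — area = 250.79 mm². So its area = 250.79 mm². Layer 69 is larger (250.79 vs 146.29 mm²).

layer 69 (z = 17.25 mm)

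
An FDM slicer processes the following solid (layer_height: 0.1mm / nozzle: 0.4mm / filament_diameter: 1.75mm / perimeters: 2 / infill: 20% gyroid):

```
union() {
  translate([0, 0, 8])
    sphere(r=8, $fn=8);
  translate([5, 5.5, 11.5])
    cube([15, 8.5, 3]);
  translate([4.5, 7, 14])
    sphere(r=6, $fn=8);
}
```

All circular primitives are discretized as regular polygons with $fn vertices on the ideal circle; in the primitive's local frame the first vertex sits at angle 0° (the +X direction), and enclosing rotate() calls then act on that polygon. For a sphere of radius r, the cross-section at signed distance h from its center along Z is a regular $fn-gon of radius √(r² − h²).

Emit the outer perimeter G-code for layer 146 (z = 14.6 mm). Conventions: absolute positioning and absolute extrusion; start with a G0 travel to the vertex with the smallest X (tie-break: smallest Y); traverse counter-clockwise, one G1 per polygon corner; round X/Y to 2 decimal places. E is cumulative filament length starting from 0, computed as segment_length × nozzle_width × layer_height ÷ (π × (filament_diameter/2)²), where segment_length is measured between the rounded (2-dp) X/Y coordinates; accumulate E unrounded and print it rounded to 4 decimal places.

At z = 14.6 mm: the r=8 sphere contributes a regular 8-gon of circumradius √(8²−6.6²) = 4.521; the cube at (5, 5.5) is not intersected at this z (z outside [11.5, 14.5]); the r=6 sphere at (4.5, 7) slices to a regular 8-gon of circumradius 5.970 (√(r²−h²) with h=0.6 from center); Merging all regions: the regions partially overlap (shared area 5.99 mm²), so overlapping operands fuse into one piece — 1 connected region. The outline is a single polygon with 15 vertices. Extrusion per mm of travel: 0.4 × 0.1 / (π × 0.875²) = 0.016630. Accumulating E over each segment gives final E = 0.8728.

G0 X-4.52 Y0.00 Z14.60
G1 X-3.20 Y-3.20 E0.0576
G1 X0.00 Y-4.52 E0.1151
G1 X3.20 Y-3.20 E0.1727
G1 X4.52 Y0.00 E0.2303
G1 X4.01 Y1.23 E0.2524
G1 X4.50 Y1.03 E0.2612
G1 X8.72 Y2.78 E0.3372
G1 X10.47 Y7.00 E0.4132
G1 X8.72 Y11.22 E0.4891
G1 X4.50 Y12.97 E0.5651
G1 X0.28 Y11.22 E0.6411
G1 X-1.47 Y7.00 E0.7171
G1 X-0.38 Y4.36 E0.7646
G1 X-3.20 Y3.20 E0.8153
G1 X-4.52 Y0.00 E0.8728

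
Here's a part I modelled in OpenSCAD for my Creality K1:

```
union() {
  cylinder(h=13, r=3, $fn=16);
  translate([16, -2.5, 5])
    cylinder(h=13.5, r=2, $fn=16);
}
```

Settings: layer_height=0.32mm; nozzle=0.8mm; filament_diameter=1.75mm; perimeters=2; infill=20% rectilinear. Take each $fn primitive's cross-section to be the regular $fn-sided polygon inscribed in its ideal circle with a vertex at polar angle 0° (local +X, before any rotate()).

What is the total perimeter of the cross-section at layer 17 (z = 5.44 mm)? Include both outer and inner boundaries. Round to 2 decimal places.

31.21 mm

At z = 5.44 mm: the cylinder: section is a regular 16-gon, circumradius r=3 (perimeter = 2·16·3.000·sin(180°/16) = 18.73 mm); the r=2 cylinder at (16, -2.5) gives a regular 16-gon of circumradius 2 (constant along its height) (perimeter = 2·16·2.000·sin(180°/16) = 12.49 mm); Merging all regions: the 2 present regions are separate (no shared area or edge), so areas and boundary lengths simply add and each stays a separate island — boundary = 31.21 mm. Overall, the cross-section has 2 separate islands. Total boundary length (outer) = 31.21 mm.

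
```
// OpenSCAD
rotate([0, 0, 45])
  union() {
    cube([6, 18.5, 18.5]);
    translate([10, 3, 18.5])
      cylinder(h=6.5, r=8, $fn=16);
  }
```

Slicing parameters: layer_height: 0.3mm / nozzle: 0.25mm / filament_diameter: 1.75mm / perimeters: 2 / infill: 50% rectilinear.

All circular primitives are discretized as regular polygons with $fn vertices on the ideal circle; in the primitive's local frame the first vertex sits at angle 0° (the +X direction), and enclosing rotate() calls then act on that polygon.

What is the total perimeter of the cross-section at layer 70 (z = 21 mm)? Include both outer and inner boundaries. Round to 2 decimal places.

49.94 mm

At z = 21 mm: the cube is not intersected at this z (z outside [0, 18.5]); the cylinder at (10, 3): section is a regular 16-gon, circumradius r=8 (perimeter = 2·16·8.000·sin(180°/16) = 49.94 mm); Taking the union: only the r=8 cylinder at (10, 3) is present, so the union is just that shape — boundary = 49.94 mm; (rotated 45° about Z; rotation is an isometry so areas/perimeters/island counts are preserved). Overall, the cross-section is a single solid region. Total boundary length (outer) = 49.94 mm.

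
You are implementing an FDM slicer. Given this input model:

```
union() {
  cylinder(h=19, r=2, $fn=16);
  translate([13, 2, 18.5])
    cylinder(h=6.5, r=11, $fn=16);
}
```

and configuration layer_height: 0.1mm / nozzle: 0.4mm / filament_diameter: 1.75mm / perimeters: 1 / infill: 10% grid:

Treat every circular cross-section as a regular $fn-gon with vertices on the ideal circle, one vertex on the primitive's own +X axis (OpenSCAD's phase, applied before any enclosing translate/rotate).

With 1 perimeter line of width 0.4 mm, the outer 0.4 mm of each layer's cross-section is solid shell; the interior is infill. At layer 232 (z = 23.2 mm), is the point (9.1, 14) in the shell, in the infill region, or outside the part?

outside

At z = 23.2 mm: the cylinder is absent (z outside [0, 19]); the r=11 cylinder at (13, 2) gives a regular 16-gon of circumradius 11 (constant along its height); Merging all regions: only the r=11 cylinder at (13, 2) is present, so the union is just that shape — 1 connected region. Overall, the cross-section is a single solid region. The nearest boundary edge runs (13.00, 13.00)→(8.79, 12.16); distance from the point to it = 1.74 mm. The point is not inside any of the regions above, so it lies outside the cross-section (1.74 mm from the nearest boundary).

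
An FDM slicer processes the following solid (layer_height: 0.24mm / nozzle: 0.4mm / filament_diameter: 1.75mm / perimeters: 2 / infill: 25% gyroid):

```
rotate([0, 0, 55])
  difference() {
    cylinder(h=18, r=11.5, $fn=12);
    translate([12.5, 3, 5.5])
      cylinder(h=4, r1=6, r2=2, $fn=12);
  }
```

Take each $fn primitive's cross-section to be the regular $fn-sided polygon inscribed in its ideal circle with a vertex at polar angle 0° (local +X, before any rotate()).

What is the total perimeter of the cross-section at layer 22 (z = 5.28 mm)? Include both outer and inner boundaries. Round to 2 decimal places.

71.43 mm

At z = 5.28 mm: the r=11.5 cylinder gives a regular 12-gon of circumradius 11.5 (constant along its height) (perimeter = 2·12·11.500·sin(180°/12) = 71.43 mm); the cone at (12.5, 3) is absent (z outside [5.5, 9.5]); Subtracting the remaining from the first: none of the subtracted shapes is present at this height, so the r=11.5 cylinder is unchanged — boundary = 71.43 mm; (rotated 55° about Z; rotation is an isometry so areas/perimeters/island counts are preserved). Overall, the cross-section is a single solid region. Total boundary length (outer) = 71.43 mm.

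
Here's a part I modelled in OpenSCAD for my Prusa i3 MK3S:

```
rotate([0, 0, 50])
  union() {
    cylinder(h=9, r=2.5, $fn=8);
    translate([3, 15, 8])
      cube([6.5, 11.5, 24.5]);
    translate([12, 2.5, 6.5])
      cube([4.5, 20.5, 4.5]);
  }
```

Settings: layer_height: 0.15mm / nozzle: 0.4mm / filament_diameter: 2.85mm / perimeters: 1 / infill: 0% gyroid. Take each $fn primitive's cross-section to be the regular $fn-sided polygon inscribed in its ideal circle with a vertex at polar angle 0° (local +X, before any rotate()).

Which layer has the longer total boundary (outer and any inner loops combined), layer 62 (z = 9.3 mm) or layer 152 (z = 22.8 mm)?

layer 62 (z = 9.3 mm)

Layer 62 (z = 9.3): the cylinder does not reach this height (z outside [0, 9]); the cube at (3, 15) is present — its section is the full 6.5×11.5 rectangle (perimeter 36.00 mm); the cube at (12, 2.5) is present — its section is the full 4.5×20.5 rectangle (perimeter 50.00 mm); Merging all regions: the 2 present regions are separate (no shared area or edge), so areas and boundary lengths simply add and each stays a separate island — boundary = 86.00 mm; (rotated 50° about Z; rotation is an isometry so areas/perimeters/island counts are preserved). So its perimeter = 86.00 mm. Layer 152 (z = 22.8): the cylinder does not reach this height (z outside [0, 9]); the 6.5×11.5 cube at (3, 15) contributes its full rectangle (perimeter 36.00 mm); the cube at (12, 2.5) is absent (z outside [6.5, 11]); Merging all regions: only the 6.5×11.5 cube at (3, 15) is present, so the union is just that shape — boundary = 36.00 mm; (whole slice rotated 50° about Z — lengths, areas and connectivity unchanged). So its perimeter = 36.00 mm. Layer 62 is larger (86.00 vs 36.00 mm).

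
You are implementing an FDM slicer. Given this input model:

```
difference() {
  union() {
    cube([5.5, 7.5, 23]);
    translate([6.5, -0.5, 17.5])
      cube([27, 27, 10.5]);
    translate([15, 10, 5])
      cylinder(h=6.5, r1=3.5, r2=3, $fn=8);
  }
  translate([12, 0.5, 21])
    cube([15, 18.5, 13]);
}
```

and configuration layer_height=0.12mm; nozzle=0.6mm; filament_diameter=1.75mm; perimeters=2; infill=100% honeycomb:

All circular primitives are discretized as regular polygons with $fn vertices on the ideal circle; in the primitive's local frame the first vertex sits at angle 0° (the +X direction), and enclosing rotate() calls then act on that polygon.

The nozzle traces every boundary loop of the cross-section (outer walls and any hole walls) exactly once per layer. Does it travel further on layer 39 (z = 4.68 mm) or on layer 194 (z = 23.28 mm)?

Layer 39 (z = 4.68): the cube (footprint 5.5×7.5) is included at this height (perimeter 26.00 mm); the cube at (6.5, -0.5) is absent (z outside [17.5, 28]); the cone at (15, 10) is absent (z outside [5, 11.5]); Merging all regions: only the 5.5×7.5 cube is present, so the union is just that shape — boundary = 26.00 mm; the cube at (12, 0.5) is not intersected at this z (z outside [21, 34]); After the difference (first − rest): none of the subtracted shapes is present at this height, so the result so far is unchanged — boundary = 26.00 mm. So its perimeter = 26.00 mm. Layer 194 (z = 23.28): the cube does not reach this height (z outside [0, 23]); the cube at (6.5, -0.5) (footprint 27×27) is included at this height (perimeter 108.00 mm); the cone at (15, 10) does not reach this height (z outside [5, 11.5]); Merging all regions: only the 27×27 cube at (6.5, -0.5) is present, so the union is just that shape — boundary = 108.00 mm; the cube at (12, 0.5) (footprint 15×18.5) is included at this height (perimeter 67.00 mm); Subtracting the remaining from the first: starting from that combined region, the 15×18.5 cube at (12, 0.5) lies wholly inside it (removes its full 277.50 mm² and its 67.00 mm outline becomes a hole wall) — boundary (outer + 1 inner loop) = 175.00 mm. So its perimeter = 175.00 mm. Layer 194 is larger (175.00 vs 26.00 mm).

layer 194 (z = 23.28 mm)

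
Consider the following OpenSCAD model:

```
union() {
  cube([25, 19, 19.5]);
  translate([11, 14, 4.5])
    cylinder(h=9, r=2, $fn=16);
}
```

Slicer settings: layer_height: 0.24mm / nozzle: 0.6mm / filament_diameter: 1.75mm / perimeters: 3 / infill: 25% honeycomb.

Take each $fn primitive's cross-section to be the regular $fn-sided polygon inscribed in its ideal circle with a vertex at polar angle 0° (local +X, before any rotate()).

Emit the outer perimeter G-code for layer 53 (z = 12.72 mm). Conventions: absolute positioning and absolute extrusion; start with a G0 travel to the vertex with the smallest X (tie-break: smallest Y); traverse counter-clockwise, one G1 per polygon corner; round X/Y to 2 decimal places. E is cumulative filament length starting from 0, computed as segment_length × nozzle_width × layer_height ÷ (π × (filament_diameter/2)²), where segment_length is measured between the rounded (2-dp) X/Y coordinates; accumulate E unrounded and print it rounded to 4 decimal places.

G0 X0.00 Y0.00 Z12.72
G1 X25.00 Y0.00 E1.4967
G1 X25.00 Y19.00 E2.6342
G1 X0.00 Y19.00 E4.1309
G1 X0.00 Y0.00 E5.2684

At z = 12.72 mm: the cube is present — its section is the full 25×19 rectangle; the cylinder at (11, 14): section is a regular 16-gon, circumradius r=2; Merging all regions: the r=2 cylinder at (11, 14) lies entirely inside the 25×19 cube, so the union is just the 25×19 cube — 1 connected region. The outline is a single polygon with 4 vertices. Extrusion per mm of travel: 0.6 × 0.24 / (π × 0.875²) = 0.059868. Accumulating E over each segment gives final E = 5.2684.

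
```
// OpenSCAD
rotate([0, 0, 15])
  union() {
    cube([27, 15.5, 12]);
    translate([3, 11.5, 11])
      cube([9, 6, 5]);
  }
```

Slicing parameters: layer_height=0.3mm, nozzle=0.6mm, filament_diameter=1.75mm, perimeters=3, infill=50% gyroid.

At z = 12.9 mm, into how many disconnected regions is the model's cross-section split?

At z = 12.9 mm: the cube is absent (z outside [0, 12]); the cube at (3, 11.5) is present — its section is the full 9×6 rectangle; Merging all regions: only the 9×6 cube at (3, 11.5) is present, so the union is just that shape — 1 connected region; (whole slice rotated 15° about Z — lengths, areas and connectivity unchanged). The result has 1 disconnected region.

1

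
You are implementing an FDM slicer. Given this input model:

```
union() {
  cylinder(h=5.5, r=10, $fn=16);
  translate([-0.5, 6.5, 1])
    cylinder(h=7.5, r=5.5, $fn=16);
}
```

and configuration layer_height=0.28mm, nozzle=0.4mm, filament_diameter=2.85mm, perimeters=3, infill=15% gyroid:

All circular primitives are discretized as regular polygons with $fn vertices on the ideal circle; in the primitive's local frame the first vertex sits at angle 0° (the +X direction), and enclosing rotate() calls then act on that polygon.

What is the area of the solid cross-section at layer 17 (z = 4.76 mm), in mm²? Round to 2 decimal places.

322.09 mm²

At z = 4.76 mm: the r=10 cylinder gives a regular 16-gon of circumradius 10 (constant along its height) (area = (16/2)·10.000²·sin(360°/16) = 306.15 mm²); the cylinder at (-0.5, 6.5): section is a regular 16-gon, circumradius r=5.5 (area = (16/2)·5.500²·sin(360°/16) = 92.61 mm²); Combining (union): the regions partially overlap — summed areas 398.76 mm² minus the doubly-counted overlap 76.67 mm² gives 322.09 mm² — area = 322.09 mm². Overall, the cross-section is a single solid region. Net area = 322.09 mm².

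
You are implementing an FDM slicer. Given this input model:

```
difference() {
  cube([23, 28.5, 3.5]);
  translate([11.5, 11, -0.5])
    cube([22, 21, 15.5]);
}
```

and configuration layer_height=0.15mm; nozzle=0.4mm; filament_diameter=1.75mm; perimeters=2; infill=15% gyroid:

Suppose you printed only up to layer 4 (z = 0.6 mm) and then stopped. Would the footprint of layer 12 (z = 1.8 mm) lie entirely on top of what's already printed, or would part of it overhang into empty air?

Compare the two slices. At z = 0.6: the 23×28.5 cube contributes its full rectangle (area 655.50 mm²); the cube at (11.5, 11) (footprint 22×21) is included at this height (area 462.00 mm²); After the difference (first − rest): starting from the 23×28.5 cube (655.50 mm²), the 22×21 cube at (11.5, 11) partially overlaps it — only the 201.25 mm² overlap (of its 462.00 mm²) is removed, clipping the outline — area = 454.25 mm². At z = 1.8: the cube (footprint 23×28.5) is included at this height (area 655.50 mm²); the cube at (11.5, 11) is present — its section is the full 22×21 rectangle (area 462.00 mm²); Subtracting the remaining from the first: starting from the 23×28.5 cube (655.50 mm²), the 22×21 cube at (11.5, 11) partially overlaps it — only the 201.25 mm² overlap (of its 462.00 mm²) is removed, clipping the outline — area = 454.25 mm². Checking containment: the cross-section at z = 1.8 is a subset of the cross-section at z = 0.6.

entirely on top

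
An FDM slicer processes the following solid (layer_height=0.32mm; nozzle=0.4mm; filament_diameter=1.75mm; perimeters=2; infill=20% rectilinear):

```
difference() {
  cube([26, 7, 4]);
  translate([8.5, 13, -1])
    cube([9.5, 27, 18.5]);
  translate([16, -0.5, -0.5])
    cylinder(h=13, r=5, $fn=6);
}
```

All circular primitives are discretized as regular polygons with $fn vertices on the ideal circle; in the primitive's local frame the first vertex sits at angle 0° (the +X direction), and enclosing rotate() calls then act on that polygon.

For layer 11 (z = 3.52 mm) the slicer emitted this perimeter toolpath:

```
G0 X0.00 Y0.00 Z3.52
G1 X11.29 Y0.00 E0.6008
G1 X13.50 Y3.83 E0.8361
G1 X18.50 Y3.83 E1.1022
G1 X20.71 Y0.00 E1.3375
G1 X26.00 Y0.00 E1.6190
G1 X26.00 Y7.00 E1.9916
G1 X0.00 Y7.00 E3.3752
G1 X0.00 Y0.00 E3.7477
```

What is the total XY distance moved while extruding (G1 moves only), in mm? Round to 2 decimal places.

70.42 mm

Sum the Euclidean lengths of each G1 segment: total = 70.42 mm.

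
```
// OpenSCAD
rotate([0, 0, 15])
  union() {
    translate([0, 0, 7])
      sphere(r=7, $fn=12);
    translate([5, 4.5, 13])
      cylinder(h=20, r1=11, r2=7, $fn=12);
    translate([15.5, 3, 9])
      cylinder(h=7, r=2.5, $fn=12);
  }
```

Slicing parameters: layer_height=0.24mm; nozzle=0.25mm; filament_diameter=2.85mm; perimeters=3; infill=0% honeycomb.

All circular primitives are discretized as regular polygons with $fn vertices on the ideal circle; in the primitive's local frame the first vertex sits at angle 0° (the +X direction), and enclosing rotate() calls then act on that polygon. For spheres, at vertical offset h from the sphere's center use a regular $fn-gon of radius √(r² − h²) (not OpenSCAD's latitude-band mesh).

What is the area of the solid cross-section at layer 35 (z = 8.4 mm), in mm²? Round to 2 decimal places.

141.12 mm²

At z = 8.4 mm: the sphere: section is a regular 12-gon, circumradius = √(r²−h²) = √(7²−1.4²) = 6.859 (area = (12/2)·6.859²·sin(360°/12) = 141.12 mm²); the cone at (5, 4.5) does not reach this height (z outside [13, 33]); the cylinder at (15.5, 3) is absent (z outside [9, 16]); Merging all regions: only the r=7 sphere is present, so the union is just that shape — area = 141.12 mm²; (whole slice rotated 15° about Z — lengths, areas and connectivity unchanged). Overall, the cross-section is a single solid region. Net area = 141.12 mm².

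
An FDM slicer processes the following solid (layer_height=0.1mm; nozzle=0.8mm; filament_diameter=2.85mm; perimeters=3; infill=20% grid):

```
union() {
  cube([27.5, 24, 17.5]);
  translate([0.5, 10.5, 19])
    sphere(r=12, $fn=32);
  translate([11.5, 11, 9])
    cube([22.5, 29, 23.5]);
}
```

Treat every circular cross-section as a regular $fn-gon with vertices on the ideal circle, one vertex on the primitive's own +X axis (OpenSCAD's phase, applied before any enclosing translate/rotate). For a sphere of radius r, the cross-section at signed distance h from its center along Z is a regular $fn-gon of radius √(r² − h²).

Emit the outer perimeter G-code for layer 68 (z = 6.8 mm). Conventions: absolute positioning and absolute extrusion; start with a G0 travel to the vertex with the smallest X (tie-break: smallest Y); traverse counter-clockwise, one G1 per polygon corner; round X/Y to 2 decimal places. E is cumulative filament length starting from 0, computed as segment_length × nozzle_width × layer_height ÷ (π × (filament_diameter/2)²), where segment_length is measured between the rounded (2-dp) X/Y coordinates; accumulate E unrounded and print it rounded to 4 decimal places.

At z = 6.8 mm: the cube (footprint 27.5×24) is included at this height; the sphere at (0.5, 10.5) is absent (|z−center|=12.200 > r=12); the cube at (11.5, 11) is absent (z outside [9, 32.5]); Combining (union): only the 27.5×24 cube is present, so the union is just that shape — 1 connected region. The outline is a single polygon with 4 vertices. Extrusion per mm of travel: 0.8 × 0.1 / (π × 1.425²) = 0.012540. Accumulating E over each segment gives final E = 1.2917.

G0 X0.00 Y0.00 Z6.80
G1 X27.50 Y0.00 E0.3449
G1 X27.50 Y24.00 E0.6458
G1 X0.00 Y24.00 E0.9907
G1 X0.00 Y0.00 E1.2917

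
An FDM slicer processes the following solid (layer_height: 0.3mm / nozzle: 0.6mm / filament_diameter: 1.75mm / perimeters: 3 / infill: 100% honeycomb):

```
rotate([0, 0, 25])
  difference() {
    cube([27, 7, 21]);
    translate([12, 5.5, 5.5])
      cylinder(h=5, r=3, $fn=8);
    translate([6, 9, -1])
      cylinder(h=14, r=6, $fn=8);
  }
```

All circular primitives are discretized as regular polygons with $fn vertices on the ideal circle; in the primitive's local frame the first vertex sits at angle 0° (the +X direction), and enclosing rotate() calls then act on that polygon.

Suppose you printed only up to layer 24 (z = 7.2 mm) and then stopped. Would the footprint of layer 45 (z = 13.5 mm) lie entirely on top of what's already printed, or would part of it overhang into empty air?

Compare the two slices. At z = 7.2: the cube (footprint 27×7) is included at this height (area 189.00 mm²); the r=3 cylinder at (12, 5.5) contributes a regular 8-gon of circumradius 3 (area = (8/2)·3.000²·sin(360°/8) = 25.46 mm²); the r=6 cylinder at (6, 9) gives a regular 8-gon of circumradius 6 (constant along its height) (area = (8/2)·6.000²·sin(360°/8) = 101.82 mm²); Subtracting the remaining from the first: starting from the 27×7 cube (189.00 mm²), the r=3 cylinder at (12, 5.5) partially overlaps it — only the 20.80 mm² overlap (of its 25.46 mm²) is removed, clipping the outline; the r=6 cylinder at (6, 9) partially overlaps it — only the 25.17 mm² overlap (of its 101.82 mm²) is removed, clipping the outline — area = 143.04 mm²; (whole slice rotated 25° about Z — lengths, areas and connectivity unchanged). At z = 13.5: the cube is present — its section is the full 27×7 rectangle (area 189.00 mm²); the cylinder at (12, 5.5) does not reach this height (z outside [5.5, 10.5]); the cylinder at (6, 9) is absent (z outside [-1, 13]); Subtracting the remaining from the first: none of the subtracted shapes is present at this height, so the 27×7 cube is unchanged — area = 189.00 mm²; (rotated 25° about Z; rotation is an isometry so areas/perimeters/island counts are preserved). Checking containment: at z = 13.5 the cross-section extends beyond the z = 7.2 cross-section by about 45.96 mm².

part overhangs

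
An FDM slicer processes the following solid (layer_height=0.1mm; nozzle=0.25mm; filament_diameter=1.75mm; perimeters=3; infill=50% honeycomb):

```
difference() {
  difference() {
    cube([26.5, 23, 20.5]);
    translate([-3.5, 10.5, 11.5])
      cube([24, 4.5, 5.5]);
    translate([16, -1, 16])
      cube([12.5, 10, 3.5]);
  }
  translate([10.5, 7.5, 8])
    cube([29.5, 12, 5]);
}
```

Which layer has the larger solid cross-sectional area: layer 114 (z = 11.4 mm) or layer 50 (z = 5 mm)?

layer 50 (z = 5 mm)

Layer 114 (z = 11.4): the 26.5×23 cube contributes its full rectangle (area 609.50 mm²); the cube at (-3.5, 10.5) is absent (z outside [11.5, 17]); the cube at (16, -1) is not intersected at this z (z outside [16, 19.5]); After the difference (first − rest): none of the subtracted shapes is present at this height, so the 26.5×23 cube is unchanged — area = 609.50 mm²; the cube at (10.5, 7.5) (footprint 29.5×12) is included at this height (area 354.00 mm²); Taking the first minus the rest: starting from that combined region (609.50 mm²), the 29.5×12 cube at (10.5, 7.5) partially overlaps it — only the 192.00 mm² overlap (of its 354.00 mm²) is removed, clipping the outline — area = 417.50 mm². So its area = 417.50 mm². Layer 50 (z = 5): the 26.5×23 cube contributes its full rectangle (area 609.50 mm²); the cube at (-3.5, 10.5) does not reach this height (z outside [11.5, 17]); the cube at (16, -1) does not reach this height (z outside [16, 19.5]); After the difference (first − rest): none of the subtracted shapes is present at this height, so the 26.5×23 cube is unchanged — area = 609.50 mm²; the cube at (10.5, 7.5) does not reach this height (z outside [8, 13]); Subtracting the remaining from the first: none of the subtracted shapes is present at this height, so the result so far is unchanged — area = 609.50 mm². So its area = 609.50 mm². Layer 50 is larger (609.50 vs 417.50 mm²).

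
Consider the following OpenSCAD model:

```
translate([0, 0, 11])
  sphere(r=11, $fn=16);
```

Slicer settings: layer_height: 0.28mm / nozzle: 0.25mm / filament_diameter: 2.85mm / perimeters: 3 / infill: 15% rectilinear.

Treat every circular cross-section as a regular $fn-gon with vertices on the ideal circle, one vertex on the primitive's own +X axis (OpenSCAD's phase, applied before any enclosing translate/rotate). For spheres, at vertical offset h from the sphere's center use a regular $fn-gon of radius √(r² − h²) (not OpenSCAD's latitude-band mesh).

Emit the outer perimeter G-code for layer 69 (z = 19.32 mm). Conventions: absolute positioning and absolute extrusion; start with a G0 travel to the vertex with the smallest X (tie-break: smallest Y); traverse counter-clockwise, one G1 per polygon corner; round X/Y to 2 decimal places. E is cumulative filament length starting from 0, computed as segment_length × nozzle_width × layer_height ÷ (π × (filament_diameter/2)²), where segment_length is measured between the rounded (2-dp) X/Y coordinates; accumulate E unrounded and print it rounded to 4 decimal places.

G0 X-7.20 Y0.00 Z19.32
G1 X-6.65 Y-2.75 E0.0308
G1 X-5.09 Y-5.09 E0.0616
G1 X-2.75 Y-6.65 E0.0925
G1 X0.00 Y-7.20 E0.1233
G1 X2.75 Y-6.65 E0.1540
G1 X5.09 Y-5.09 E0.1849
G1 X6.65 Y-2.75 E0.2158
G1 X7.20 Y0.00 E0.2465
G1 X6.65 Y2.75 E0.2773
G1 X5.09 Y5.09 E0.3082
G1 X2.75 Y6.65 E0.3390
G1 X0.00 Y7.20 E0.3698
G1 X-2.75 Y6.65 E0.4006
G1 X-5.09 Y5.09 E0.4314
G1 X-6.65 Y2.75 E0.4623
G1 X-7.20 Y0.00 E0.4931

At z = 19.32 mm: the sphere: section is a regular 16-gon, circumradius = √(r²−h²) = √(11²−8.32²) = 7.196. The outline is a single polygon with 16 vertices. Extrusion per mm of travel: 0.25 × 0.28 / (π × 1.425²) = 0.010973. Accumulating E over each segment gives final E = 0.4931.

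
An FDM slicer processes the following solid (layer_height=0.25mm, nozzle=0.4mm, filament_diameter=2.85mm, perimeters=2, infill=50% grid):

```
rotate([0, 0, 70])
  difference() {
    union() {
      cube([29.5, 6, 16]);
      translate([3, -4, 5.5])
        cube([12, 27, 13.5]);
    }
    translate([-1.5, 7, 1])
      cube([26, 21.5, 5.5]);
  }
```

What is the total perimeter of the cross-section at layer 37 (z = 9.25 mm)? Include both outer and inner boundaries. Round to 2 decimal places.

113.00 mm

At z = 9.25 mm: the cube (footprint 29.5×6) is included at this height (perimeter 71.00 mm); the cube at (3, -4) (footprint 12×27) is included at this height (perimeter 78.00 mm); Combining (union): the regions partially overlap (shared area 72.00 mm²), so the edge portions inside another operand are dropped and the merged outline is re-measured after clipping — boundary = 113.00 mm; the cube at (-1.5, 7) is not intersected at this z (z outside [1, 6.5]); Subtracting the remaining from the first: none of the subtracted shapes is present at this height, so the result so far is unchanged — boundary = 113.00 mm; (rotated 70° about Z; rotation is an isometry so areas/perimeters/island counts are preserved). Overall, the cross-section is a single solid region. Total boundary length (outer) = 113.00 mm.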